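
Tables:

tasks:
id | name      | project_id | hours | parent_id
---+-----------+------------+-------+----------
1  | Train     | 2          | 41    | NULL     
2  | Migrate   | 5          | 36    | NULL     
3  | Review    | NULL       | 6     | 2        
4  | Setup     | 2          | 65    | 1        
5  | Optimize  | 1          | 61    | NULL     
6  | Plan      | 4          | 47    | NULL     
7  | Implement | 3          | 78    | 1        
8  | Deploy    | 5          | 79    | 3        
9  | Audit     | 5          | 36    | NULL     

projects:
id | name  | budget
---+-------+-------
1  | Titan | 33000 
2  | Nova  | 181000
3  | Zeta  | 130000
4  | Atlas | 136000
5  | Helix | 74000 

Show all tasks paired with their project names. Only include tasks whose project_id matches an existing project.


INNER JOIN keeps only tasks rows whose project_id matches an id in projects. Walk through each task:
  - task 1 (Train): project_id=2 -> matches Nova
  - task 2 (Migrate): project_id=5 -> matches Helix
  - task 3 (Review): project_id=NULL, no match -> dropped
  - task 4 (Setup): project_id=2 -> matches Nova
  - task 5 (Optimize): project_id=1 -> matches Titan
  - task 6 (Plan): project_id=4 -> matches Atlas
  - task 7 (Implement): project_id=3 -> matches Zeta
  - task 8 (Deploy): project_id=5 -> matches Helix
  - task 9 (Audit): project_id=5 -> matches Helix
So 1 of 9 rows is dropped.

SQL:
SELECT a.name, b.name AS project
FROM tasks a
INNER JOIN projects b ON a.project_id = b.id

Result:
name      | project
----------+--------
Train     | Nova   
Migrate   | Helix  
Setup     | Nova   
Optimize  | Titan  
Plan      | Atlas  
Implement | Zeta   
Deploy    | Helix  
Audit     | Helix  


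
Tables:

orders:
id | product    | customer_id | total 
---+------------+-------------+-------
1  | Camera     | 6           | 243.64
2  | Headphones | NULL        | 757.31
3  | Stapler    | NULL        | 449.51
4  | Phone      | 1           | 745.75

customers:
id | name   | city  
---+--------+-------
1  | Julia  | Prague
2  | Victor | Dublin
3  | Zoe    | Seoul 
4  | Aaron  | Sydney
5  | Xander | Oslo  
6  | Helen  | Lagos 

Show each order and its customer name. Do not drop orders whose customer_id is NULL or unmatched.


LEFT JOIN keeps every row from orders (the left table); where customer_id has no match in customers, the customer columns become NULL. Walk through each order:
  - order 1 (Camera): customer_id=6 -> matches Helen
  - order 2 (Headphones): customer_id=NULL, no match -> kept with NULL
  - order 3 (Stapler): customer_id=NULL, no match -> kept with NULL
  - order 4 (Phone): customer_id=1 -> matches Julia
All 4 rows appear; 2 have NULL customer.

SQL:
SELECT a.product, b.name AS customer
FROM orders a
LEFT JOIN customers b ON a.customer_id = b.id

Result:
product    | customer
-----------+---------
Camera     | Helen   
Headphones | NULL    
Stapler    | NULL    
Phone      | Julia   


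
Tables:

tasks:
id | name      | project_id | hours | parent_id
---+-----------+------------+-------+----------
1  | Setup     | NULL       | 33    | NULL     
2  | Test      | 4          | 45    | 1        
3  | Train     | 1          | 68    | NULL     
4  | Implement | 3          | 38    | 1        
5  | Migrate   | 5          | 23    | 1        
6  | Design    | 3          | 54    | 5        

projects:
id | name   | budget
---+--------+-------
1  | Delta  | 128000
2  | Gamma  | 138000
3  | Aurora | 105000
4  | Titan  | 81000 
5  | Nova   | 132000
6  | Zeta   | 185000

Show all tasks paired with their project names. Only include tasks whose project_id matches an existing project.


INNER JOIN keeps only tasks rows whose project_id matches an id in projects. Walk through each task:
  - task 1 (Setup): project_id=NULL, no match -> dropped
  - task 2 (Test): project_id=4 -> matches Titan
  - task 3 (Train): project_id=1 -> matches Delta
  - task 4 (Implement): project_id=3 -> matches Aurora
  - task 5 (Migrate): project_id=5 -> matches Nova
  - task 6 (Design): project_id=3 -> matches Aurora
So 1 of 6 rows is dropped.

SQL:
SELECT a.name, b.name AS project
FROM tasks a
INNER JOIN projects b ON a.project_id = b.id

Result:
name      | project
----------+--------
Test      | Titan  
Train     | Delta  
Implement | Aurora 
Migrate   | Nova   
Design    | Aurora 


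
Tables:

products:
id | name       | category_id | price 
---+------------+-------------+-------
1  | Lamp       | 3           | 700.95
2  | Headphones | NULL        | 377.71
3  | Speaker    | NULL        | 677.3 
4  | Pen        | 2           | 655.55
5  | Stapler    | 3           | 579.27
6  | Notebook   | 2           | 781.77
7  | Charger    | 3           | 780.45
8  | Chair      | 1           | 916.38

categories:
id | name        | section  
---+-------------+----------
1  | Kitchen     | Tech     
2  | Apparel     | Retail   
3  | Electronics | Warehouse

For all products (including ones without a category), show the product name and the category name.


LEFT JOIN keeps every row from products (the left table); where category_id has no match in categories, the category columns become NULL. Walk through each product:
  - product 1 (Lamp): category_id=3 -> matches Electronics
  - product 2 (Headphones): category_id=NULL, no match -> kept with NULL
  - product 3 (Speaker): category_id=NULL, no match -> kept with NULL
  - product 4 (Pen): category_id=2 -> matches Apparel
  - product 5 (Stapler): category_id=3 -> matches Electronics
  - product 6 (Notebook): category_id=2 -> matches Apparel
  - product 7 (Charger): category_id=3 -> matches Electronics
  - product 8 (Chair): category_id=1 -> matches Kitchen
All 8 rows appear; 2 have NULL category.

SQL:
SELECT a.name, b.name AS category
FROM products a
LEFT JOIN categories b ON a.category_id = b.id

Result:
name       | category   
-----------+------------
Lamp       | Electronics
Headphones | NULL       
Speaker    | NULL       
Pen        | Apparel    
Stapler    | Electronics
Notebook   | Apparel    
Charger    | Electronics
Chair      | Kitchen    


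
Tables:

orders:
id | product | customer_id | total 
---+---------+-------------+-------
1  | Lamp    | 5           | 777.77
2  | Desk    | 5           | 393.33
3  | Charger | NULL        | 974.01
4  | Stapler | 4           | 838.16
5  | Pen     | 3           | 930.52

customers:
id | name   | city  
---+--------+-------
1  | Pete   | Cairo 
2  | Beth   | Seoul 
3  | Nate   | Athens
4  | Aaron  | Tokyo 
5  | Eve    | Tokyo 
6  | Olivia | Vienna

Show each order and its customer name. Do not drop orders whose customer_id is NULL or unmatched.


LEFT JOIN keeps every row from orders (the left table); where customer_id has no match in customers, the customer columns become NULL. Walk through each order:
  - order 1 (Lamp): customer_id=5 -> matches Eve
  - order 2 (Desk): customer_id=5 -> matches Eve
  - order 3 (Charger): customer_id=NULL, no match -> kept with NULL
  - order 4 (Stapler): customer_id=4 -> matches Aaron
  - order 5 (Pen): customer_id=3 -> matches Nate
All 5 rows appear; 1 has NULL customer.

SQL:
SELECT a.product, b.name AS customer
FROM orders a
LEFT JOIN customers b ON a.customer_id = b.id

Result:
product | customer
--------+---------
Lamp    | Eve     
Desk    | Eve     
Charger | NULL    
Stapler | Aaron   
Pen     | Nate    


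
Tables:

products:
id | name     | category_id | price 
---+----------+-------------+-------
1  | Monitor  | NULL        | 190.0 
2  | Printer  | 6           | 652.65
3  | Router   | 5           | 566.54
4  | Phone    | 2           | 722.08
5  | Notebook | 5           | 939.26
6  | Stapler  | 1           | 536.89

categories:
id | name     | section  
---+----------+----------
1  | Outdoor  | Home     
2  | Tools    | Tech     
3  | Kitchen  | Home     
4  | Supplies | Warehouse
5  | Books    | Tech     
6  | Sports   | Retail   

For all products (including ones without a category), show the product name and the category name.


LEFT JOIN keeps every row from products (the left table); where category_id has no match in categories, the category columns become NULL. Walk through each product:
  - product 1 (Monitor): category_id=NULL, no match -> kept with NULL
  - product 2 (Printer): category_id=6 -> matches Sports
  - product 3 (Router): category_id=5 -> matches Books
  - product 4 (Phone): category_id=2 -> matches Tools
  - product 5 (Notebook): category_id=5 -> matches Books
  - product 6 (Stapler): category_id=1 -> matches Outdoor
All 6 rows appear; 1 has NULL category.

SQL:
SELECT a.name, b.name AS category
FROM products a
LEFT JOIN categories b ON a.category_id = b.id

Result:
name     | category
---------+---------
Monitor  | NULL    
Printer  | Sports  
Router   | Books   
Phone    | Tools   
Notebook | Books   
Stapler  | Outdoor 


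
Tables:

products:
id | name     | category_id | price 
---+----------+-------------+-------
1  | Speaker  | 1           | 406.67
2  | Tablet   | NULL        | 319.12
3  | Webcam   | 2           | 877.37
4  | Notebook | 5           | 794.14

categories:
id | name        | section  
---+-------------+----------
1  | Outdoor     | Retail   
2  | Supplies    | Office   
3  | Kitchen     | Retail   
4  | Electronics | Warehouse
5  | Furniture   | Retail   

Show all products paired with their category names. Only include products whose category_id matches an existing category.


INNER JOIN keeps only products rows whose category_id matches an id in categories. Walk through each product:
  - product 1 (Speaker): category_id=1 -> matches Outdoor
  - product 2 (Tablet): category_id=NULL, no match -> dropped
  - product 3 (Webcam): category_id=2 -> matches Supplies
  - product 4 (Notebook): category_id=5 -> matches Furniture
So 1 of 4 rows is dropped.

SQL:
SELECT a.name, b.name AS category
FROM products a
INNER JOIN categories b ON a.category_id = b.id

Result:
name     | category 
---------+----------
Speaker  | Outdoor  
Webcam   | Supplies 
Notebook | Furniture


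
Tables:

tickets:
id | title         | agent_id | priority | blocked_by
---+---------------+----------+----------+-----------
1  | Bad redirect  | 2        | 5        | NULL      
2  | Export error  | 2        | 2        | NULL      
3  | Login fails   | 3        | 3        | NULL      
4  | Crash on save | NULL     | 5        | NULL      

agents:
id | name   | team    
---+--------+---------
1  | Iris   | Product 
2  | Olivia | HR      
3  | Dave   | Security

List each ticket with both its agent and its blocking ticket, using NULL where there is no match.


Two LEFT JOINs from the same base table tickets: one to agents via agent_id, one to tickets itself via blocked_by. Both are LEFT so every ticket is preserved.
Match against agents:
  - ticket 1 (Bad redirect): agent_id=2 -> matches Olivia
  - ticket 2 (Export error): agent_id=2 -> matches Olivia
  - ticket 3 (Login fails): agent_id=3 -> matches Dave
  - ticket 4 (Crash on save): agent_id=NULL, no match -> kept with NULL
Match against tickets (self):
  - ticket 1 (Bad redirect): blocked_by=NULL -> NULL
  - ticket 2 (Export error): blocked_by=NULL -> NULL
  - ticket 3 (Login fails): blocked_by=NULL -> NULL
  - ticket 4 (Crash on save): blocked_by=NULL -> NULL

SQL:
SELECT a.title, b.name AS agent, c.title AS blocked_by
FROM tickets a
LEFT JOIN agents b ON a.agent_id = b.id
LEFT JOIN tickets c ON a.blocked_by = c.id

Result:
title         | agent  | blocked_by
--------------+--------+-----------
Bad redirect  | Olivia | NULL      
Export error  | Olivia | NULL      
Login fails   | Dave   | NULL      
Crash on save | NULL   | NULL      


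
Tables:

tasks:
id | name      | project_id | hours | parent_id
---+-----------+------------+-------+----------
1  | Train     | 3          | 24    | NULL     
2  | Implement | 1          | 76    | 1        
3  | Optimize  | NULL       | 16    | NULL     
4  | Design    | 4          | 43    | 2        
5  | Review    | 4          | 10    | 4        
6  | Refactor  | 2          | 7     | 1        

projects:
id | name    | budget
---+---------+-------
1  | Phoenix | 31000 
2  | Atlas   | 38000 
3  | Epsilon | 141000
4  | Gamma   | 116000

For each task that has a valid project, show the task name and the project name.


INNER JOIN keeps only tasks rows whose project_id matches an id in projects. Walk through each task:
  - task 1 (Train): project_id=3 -> matches Epsilon
  - task 2 (Implement): project_id=1 -> matches Phoenix
  - task 3 (Optimize): project_id=NULL, no match -> dropped
  - task 4 (Design): project_id=4 -> matches Gamma
  - task 5 (Review): project_id=4 -> matches Gamma
  - task 6 (Refactor): project_id=2 -> matches Atlas
So 1 of 6 rows is dropped.

SQL:
SELECT a.name, b.name AS project
FROM tasks a
INNER JOIN projects b ON a.project_id = b.id

Result:
name      | project
----------+--------
Train     | Epsilon
Implement | Phoenix
Design    | Gamma  
Review    | Gamma  
Refactor  | Atlas  


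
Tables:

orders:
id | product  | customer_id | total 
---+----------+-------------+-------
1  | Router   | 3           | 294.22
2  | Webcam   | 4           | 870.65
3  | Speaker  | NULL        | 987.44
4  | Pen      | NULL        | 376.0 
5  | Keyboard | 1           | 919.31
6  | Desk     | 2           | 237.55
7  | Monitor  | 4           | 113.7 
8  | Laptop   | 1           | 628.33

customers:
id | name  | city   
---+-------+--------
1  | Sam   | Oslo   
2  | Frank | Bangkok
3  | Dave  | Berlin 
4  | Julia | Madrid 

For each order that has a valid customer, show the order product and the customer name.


INNER JOIN keeps only orders rows whose customer_id matches an id in customers. Walk through each order:
  - order 1 (Router): customer_id=3 -> matches Dave
  - order 2 (Webcam): customer_id=4 -> matches Julia
  - order 3 (Speaker): customer_id=NULL, no match -> dropped
  - order 4 (Pen): customer_id=NULL, no match -> dropped
  - order 5 (Keyboard): customer_id=1 -> matches Sam
  - order 6 (Desk): customer_id=2 -> matches Frank
  - order 7 (Monitor): customer_id=4 -> matches Julia
  - order 8 (Laptop): customer_id=1 -> matches Sam
So 2 of 8 rows are dropped.

SQL:
SELECT a.product, b.name AS customer
FROM orders a
INNER JOIN customers b ON a.customer_id = b.id

Result:
product  | customer
---------+---------
Router   | Dave    
Webcam   | Julia   
Keyboard | Sam     
Desk     | Frank   
Monitor  | Julia   
Laptop   | Sam     


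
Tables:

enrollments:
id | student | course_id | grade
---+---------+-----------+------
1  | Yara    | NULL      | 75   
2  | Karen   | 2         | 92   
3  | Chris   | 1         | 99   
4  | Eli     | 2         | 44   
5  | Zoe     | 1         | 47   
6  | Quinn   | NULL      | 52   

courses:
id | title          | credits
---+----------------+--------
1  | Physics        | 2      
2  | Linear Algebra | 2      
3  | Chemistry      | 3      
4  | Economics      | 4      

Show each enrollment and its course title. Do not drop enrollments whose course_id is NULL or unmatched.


LEFT JOIN keeps every row from enrollments (the left table); where course_id has no match in courses, the course columns become NULL. Walk through each enrollment:
  - enrollment 1 (Yara): course_id=NULL, no match -> kept with NULL
  - enrollment 2 (Karen): course_id=2 -> matches Linear Algebra
  - enrollment 3 (Chris): course_id=1 -> matches Physics
  - enrollment 4 (Eli): course_id=2 -> matches Linear Algebra
  - enrollment 5 (Zoe): course_id=1 -> matches Physics
  - enrollment 6 (Quinn): course_id=NULL, no match -> kept with NULL
All 6 rows appear; 2 have NULL course.

SQL:
SELECT a.student, b.title AS course
FROM enrollments a
LEFT JOIN courses b ON a.course_id = b.id

Result:
student | course        
--------+---------------
Yara    | NULL          
Karen   | Linear Algebra
Chris   | Physics       
Eli     | Linear Algebra
Zoe     | Physics       
Quinn   | NULL          


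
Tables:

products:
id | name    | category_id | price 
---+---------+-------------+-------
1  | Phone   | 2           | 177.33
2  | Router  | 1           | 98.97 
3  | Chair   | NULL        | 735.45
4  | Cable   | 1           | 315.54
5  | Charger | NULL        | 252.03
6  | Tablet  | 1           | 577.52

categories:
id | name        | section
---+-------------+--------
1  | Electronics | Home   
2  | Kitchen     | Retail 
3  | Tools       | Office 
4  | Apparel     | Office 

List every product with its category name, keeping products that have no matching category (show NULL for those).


LEFT JOIN keeps every row from products (the left table); where category_id has no match in categories, the category columns become NULL. Walk through each product:
  - product 1 (Phone): category_id=2 -> matches Kitchen
  - product 2 (Router): category_id=1 -> matches Electronics
  - product 3 (Chair): category_id=NULL, no match -> kept with NULL
  - product 4 (Cable): category_id=1 -> matches Electronics
  - product 5 (Charger): category_id=NULL, no match -> kept with NULL
  - product 6 (Tablet): category_id=1 -> matches Electronics
All 6 rows appear; 2 have NULL category.

SQL:
SELECT a.name, b.name AS category
FROM products a
LEFT JOIN categories b ON a.category_id = b.id

Result:
name    | category   
--------+------------
Phone   | Kitchen    
Router  | Electronics
Chair   | NULL       
Cable   | Electronics
Charger | NULL       
Tablet  | Electronics


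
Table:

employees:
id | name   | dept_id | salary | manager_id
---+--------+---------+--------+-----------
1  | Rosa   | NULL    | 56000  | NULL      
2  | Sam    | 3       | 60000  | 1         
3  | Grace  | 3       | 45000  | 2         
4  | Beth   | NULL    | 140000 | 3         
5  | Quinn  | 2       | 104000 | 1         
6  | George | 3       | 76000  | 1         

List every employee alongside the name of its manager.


This is a self-join: employees is joined to a second copy of itself, matching each row's manager_id to another row's id. Use LEFT JOIN so rows with manager_id=NULL are kept.
  - employee 1 (Rosa): manager_id=NULL -> NULL
  - employee 2 (Sam): manager_id=1 -> Rosa
  - employee 3 (Grace): manager_id=2 -> Sam
  - employee 4 (Beth): manager_id=3 -> Grace
  - employee 5 (Quinn): manager_id=1 -> Rosa
  - employee 6 (George): manager_id=1 -> Rosa

SQL:
SELECT a.name AS item, b.name AS manager
FROM employees a
LEFT JOIN employees b ON a.manager_id = b.id

Result:
item   | manager
-------+--------
Rosa   | NULL   
Sam    | Rosa   
Grace  | Sam    
Beth   | Grace  
Quinn  | Rosa   
George | Rosa   


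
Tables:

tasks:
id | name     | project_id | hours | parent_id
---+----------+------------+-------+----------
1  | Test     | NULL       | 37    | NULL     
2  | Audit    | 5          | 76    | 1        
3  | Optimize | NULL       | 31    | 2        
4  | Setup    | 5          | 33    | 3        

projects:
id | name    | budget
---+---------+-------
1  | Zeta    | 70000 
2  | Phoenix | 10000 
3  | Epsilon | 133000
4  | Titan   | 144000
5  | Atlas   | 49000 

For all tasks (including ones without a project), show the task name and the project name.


LEFT JOIN keeps every row from tasks (the left table); where project_id has no match in projects, the project columns become NULL. Walk through each task:
  - task 1 (Test): project_id=NULL, no match -> kept with NULL
  - task 2 (Audit): project_id=5 -> matches Atlas
  - task 3 (Optimize): project_id=NULL, no match -> kept with NULL
  - task 4 (Setup): project_id=5 -> matches Atlas
All 4 rows appear; 2 have NULL project.

SQL:
SELECT a.name, b.name AS project
FROM tasks a
LEFT JOIN projects b ON a.project_id = b.id

Result:
name     | project
---------+--------
Test     | NULL   
Audit    | Atlas  
Optimize | NULL   
Setup    | Atlas  


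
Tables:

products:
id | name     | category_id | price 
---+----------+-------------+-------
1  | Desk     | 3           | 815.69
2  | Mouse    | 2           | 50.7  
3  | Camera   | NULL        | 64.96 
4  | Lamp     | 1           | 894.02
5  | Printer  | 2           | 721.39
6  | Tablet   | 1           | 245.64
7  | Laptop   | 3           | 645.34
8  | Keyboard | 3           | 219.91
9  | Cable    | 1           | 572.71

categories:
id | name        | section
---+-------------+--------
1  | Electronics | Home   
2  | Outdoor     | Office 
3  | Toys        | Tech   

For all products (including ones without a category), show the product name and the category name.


LEFT JOIN keeps every row from products (the left table); where category_id has no match in categories, the category columns become NULL. Walk through each product:
  - product 1 (Desk): category_id=3 -> matches Toys
  - product 2 (Mouse): category_id=2 -> matches Outdoor
  - product 3 (Camera): category_id=NULL, no match -> kept with NULL
  - product 4 (Lamp): category_id=1 -> matches Electronics
  - product 5 (Printer): category_id=2 -> matches Outdoor
  - product 6 (Tablet): category_id=1 -> matches Electronics
  - product 7 (Laptop): category_id=3 -> matches Toys
  - product 8 (Keyboard): category_id=3 -> matches Toys
  - product 9 (Cable): category_id=1 -> matches Electronics
All 9 rows appear; 1 has NULL category.

SQL:
SELECT a.name, b.name AS category
FROM products a
LEFT JOIN categories b ON a.category_id = b.id

Result:
name     | category   
---------+------------
Desk     | Toys       
Mouse    | Outdoor    
Camera   | NULL       
Lamp     | Electronics
Printer  | Outdoor    
Tablet   | Electronics
Laptop   | Toys       
Keyboard | Toys       
Cable    | Electronics


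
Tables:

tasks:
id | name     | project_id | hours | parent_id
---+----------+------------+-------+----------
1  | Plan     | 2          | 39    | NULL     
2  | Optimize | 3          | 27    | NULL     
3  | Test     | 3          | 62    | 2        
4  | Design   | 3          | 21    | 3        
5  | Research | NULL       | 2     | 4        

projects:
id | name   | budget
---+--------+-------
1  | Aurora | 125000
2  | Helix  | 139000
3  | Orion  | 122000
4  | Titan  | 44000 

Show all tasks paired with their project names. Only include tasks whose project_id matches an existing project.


INNER JOIN keeps only tasks rows whose project_id matches an id in projects. Walk through each task:
  - task 1 (Plan): project_id=2 -> matches Helix
  - task 2 (Optimize): project_id=3 -> matches Orion
  - task 3 (Test): project_id=3 -> matches Orion
  - task 4 (Design): project_id=3 -> matches Orion
  - task 5 (Research): project_id=NULL, no match -> dropped
So 1 of 5 rows is dropped.

SQL:
SELECT a.name, b.name AS project
FROM tasks a
INNER JOIN projects b ON a.project_id = b.id

Result:
name     | project
---------+--------
Plan     | Helix  
Optimize | Orion  
Test     | Orion  
Design   | Orion  


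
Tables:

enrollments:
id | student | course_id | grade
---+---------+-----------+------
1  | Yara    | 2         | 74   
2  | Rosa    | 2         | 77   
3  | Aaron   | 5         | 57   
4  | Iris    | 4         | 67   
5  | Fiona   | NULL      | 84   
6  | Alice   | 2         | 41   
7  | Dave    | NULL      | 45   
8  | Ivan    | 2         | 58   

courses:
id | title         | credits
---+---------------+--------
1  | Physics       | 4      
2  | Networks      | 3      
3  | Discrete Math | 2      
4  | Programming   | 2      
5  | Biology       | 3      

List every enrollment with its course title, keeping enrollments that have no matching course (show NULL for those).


LEFT JOIN keeps every row from enrollments (the left table); where course_id has no match in courses, the course columns become NULL. Walk through each enrollment:
  - enrollment 1 (Yara): course_id=2 -> matches Networks
  - enrollment 2 (Rosa): course_id=2 -> matches Networks
  - enrollment 3 (Aaron): course_id=5 -> matches Biology
  - enrollment 4 (Iris): course_id=4 -> matches Programming
  - enrollment 5 (Fiona): course_id=NULL, no match -> kept with NULL
  - enrollment 6 (Alice): course_id=2 -> matches Networks
  - enrollment 7 (Dave): course_id=NULL, no match -> kept with NULL
  - enrollment 8 (Ivan): course_id=2 -> matches Networks
All 8 rows appear; 2 have NULL course.

SQL:
SELECT a.student, b.title AS course
FROM enrollments a
LEFT JOIN courses b ON a.course_id = b.id

Result:
student | course     
--------+------------
Yara    | Networks   
Rosa    | Networks   
Aaron   | Biology    
Iris    | Programming
Fiona   | NULL       
Alice   | Networks   
Dave    | NULL       
Ivan    | Networks   


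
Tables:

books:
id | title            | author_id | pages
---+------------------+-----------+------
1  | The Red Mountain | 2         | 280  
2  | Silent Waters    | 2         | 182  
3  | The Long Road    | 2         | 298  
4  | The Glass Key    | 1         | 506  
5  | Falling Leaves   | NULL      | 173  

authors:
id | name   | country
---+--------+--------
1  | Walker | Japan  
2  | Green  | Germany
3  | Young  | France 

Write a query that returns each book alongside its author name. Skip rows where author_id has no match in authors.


INNER JOIN keeps only books rows whose author_id matches an id in authors. Walk through each book:
  - book 1 (The Red Mountain): author_id=2 -> matches Green
  - book 2 (Silent Waters): author_id=2 -> matches Green
  - book 3 (The Long Road): author_id=2 -> matches Green
  - book 4 (The Glass Key): author_id=1 -> matches Walker
  - book 5 (Falling Leaves): author_id=NULL, no match -> dropped
So 1 of 5 rows is dropped.

SQL:
SELECT a.title, b.name AS author
FROM books a
INNER JOIN authors b ON a.author_id = b.id

Result:
title            | author
-----------------+-------
The Red Mountain | Green 
Silent Waters    | Green 
The Long Road    | Green 
The Glass Key    | Walker


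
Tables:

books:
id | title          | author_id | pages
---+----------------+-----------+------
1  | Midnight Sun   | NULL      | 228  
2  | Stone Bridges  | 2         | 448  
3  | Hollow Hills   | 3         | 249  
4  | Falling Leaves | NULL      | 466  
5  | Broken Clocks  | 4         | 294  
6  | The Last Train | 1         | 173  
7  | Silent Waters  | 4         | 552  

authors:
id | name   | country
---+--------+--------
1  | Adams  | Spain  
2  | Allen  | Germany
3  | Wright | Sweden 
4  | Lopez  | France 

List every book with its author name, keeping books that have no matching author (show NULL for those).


LEFT JOIN keeps every row from books (the left table); where author_id has no match in authors, the author columns become NULL. Walk through each book:
  - book 1 (Midnight Sun): author_id=NULL, no match -> kept with NULL
  - book 2 (Stone Bridges): author_id=2 -> matches Allen
  - book 3 (Hollow Hills): author_id=3 -> matches Wright
  - book 4 (Falling Leaves): author_id=NULL, no match -> kept with NULL
  - book 5 (Broken Clocks): author_id=4 -> matches Lopez
  - book 6 (The Last Train): author_id=1 -> matches Adams
  - book 7 (Silent Waters): author_id=4 -> matches Lopez
All 7 rows appear; 2 have NULL author.

SQL:
SELECT a.title, b.name AS author
FROM books a
LEFT JOIN authors b ON a.author_id = b.id

Result:
title          | author
---------------+-------
Midnight Sun   | NULL  
Stone Bridges  | Allen 
Hollow Hills   | Wright
Falling Leaves | NULL  
Broken Clocks  | Lopez 
The Last Train | Adams 
Silent Waters  | Lopez 


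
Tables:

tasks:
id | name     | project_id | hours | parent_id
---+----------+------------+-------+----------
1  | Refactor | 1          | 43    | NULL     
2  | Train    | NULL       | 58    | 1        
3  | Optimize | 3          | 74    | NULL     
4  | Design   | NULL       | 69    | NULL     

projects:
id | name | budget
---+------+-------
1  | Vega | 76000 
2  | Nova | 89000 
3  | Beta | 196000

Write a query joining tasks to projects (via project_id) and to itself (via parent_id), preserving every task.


Two LEFT JOINs from the same base table tasks: one to projects via project_id, one to tasks itself via parent_id. Both are LEFT so every task is preserved.
Match against projects:
  - task 1 (Refactor): project_id=1 -> matches Vega
  - task 2 (Train): project_id=NULL, no match -> kept with NULL
  - task 3 (Optimize): project_id=3 -> matches Beta
  - task 4 (Design): project_id=NULL, no match -> kept with NULL
Match against tasks (self):
  - task 1 (Refactor): parent_id=NULL -> NULL
  - task 2 (Train): parent_id=1 -> Refactor
  - task 3 (Optimize): parent_id=NULL -> NULL
  - task 4 (Design): parent_id=NULL -> NULL

SQL:
SELECT a.name, b.name AS project, c.name AS parent
FROM tasks a
LEFT JOIN projects b ON a.project_id = b.id
LEFT JOIN tasks c ON a.parent_id = c.id

Result:
name     | project | parent  
---------+---------+---------
Refactor | Vega    | NULL    
Train    | NULL    | Refactor
Optimize | Beta    | NULL    
Design   | NULL    | NULL    


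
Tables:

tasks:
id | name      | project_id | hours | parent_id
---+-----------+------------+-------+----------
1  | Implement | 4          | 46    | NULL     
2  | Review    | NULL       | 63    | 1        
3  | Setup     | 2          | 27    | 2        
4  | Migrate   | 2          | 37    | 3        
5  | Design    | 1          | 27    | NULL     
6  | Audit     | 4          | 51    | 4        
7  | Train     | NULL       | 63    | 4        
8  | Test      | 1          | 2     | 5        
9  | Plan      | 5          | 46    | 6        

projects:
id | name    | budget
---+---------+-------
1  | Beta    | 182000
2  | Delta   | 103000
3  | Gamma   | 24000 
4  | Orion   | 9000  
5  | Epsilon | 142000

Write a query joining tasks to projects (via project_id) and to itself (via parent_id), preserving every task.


Two LEFT JOINs from the same base table tasks: one to projects via project_id, one to tasks itself via parent_id. Both are LEFT so every task is preserved.
Match against projects:
  - task 1 (Implement): project_id=4 -> matches Orion
  - task 2 (Review): project_id=NULL, no match -> kept with NULL
  - task 3 (Setup): project_id=2 -> matches Delta
  - task 4 (Migrate): project_id=2 -> matches Delta
  - task 5 (Design): project_id=1 -> matches Beta
  - task 6 (Audit): project_id=4 -> matches Orion
  - task 7 (Train): project_id=NULL, no match -> kept with NULL
  - task 8 (Test): project_id=1 -> matches Beta
  - task 9 (Plan): project_id=5 -> matches Epsilon
Match against tasks (self):
  - task 1 (Implement): parent_id=NULL -> NULL
  - task 2 (Review): parent_id=1 -> Implement
  - task 3 (Setup): parent_id=2 -> Review
  - task 4 (Migrate): parent_id=3 -> Setup
  - task 5 (Design): parent_id=NULL -> NULL
  - task 6 (Audit): parent_id=4 -> Migrate
  - task 7 (Train): parent_id=4 -> Migrate
  - task 8 (Test): parent_id=5 -> Design
  - task 9 (Plan): parent_id=6 -> Audit

SQL:
SELECT a.name, b.name AS project, c.name AS parent
FROM tasks a
LEFT JOIN projects b ON a.project_id = b.id
LEFT JOIN tasks c ON a.parent_id = c.id

Result:
name      | project | parent   
----------+---------+----------
Implement | Orion   | NULL     
Review    | NULL    | Implement
Setup     | Delta   | Review   
Migrate   | Delta   | Setup    
Design    | Beta    | NULL     
Audit     | Orion   | Migrate  
Train     | NULL    | Migrate  
Test      | Beta    | Design   
Plan      | Epsilon | Audit    


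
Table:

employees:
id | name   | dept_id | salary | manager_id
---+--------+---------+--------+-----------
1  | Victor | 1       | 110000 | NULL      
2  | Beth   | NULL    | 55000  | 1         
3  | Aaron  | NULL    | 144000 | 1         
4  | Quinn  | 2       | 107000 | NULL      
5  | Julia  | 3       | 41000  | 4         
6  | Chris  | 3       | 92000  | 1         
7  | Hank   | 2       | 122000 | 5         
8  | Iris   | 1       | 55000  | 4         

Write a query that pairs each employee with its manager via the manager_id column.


This is a self-join: employees is joined to a second copy of itself, matching each row's manager_id to another row's id. Use LEFT JOIN so rows with manager_id=NULL are kept.
  - employee 1 (Victor): manager_id=NULL -> NULL
  - employee 2 (Beth): manager_id=1 -> Victor
  - employee 3 (Aaron): manager_id=1 -> Victor
  - employee 4 (Quinn): manager_id=NULL -> NULL
  - employee 5 (Julia): manager_id=4 -> Quinn
  - employee 6 (Chris): manager_id=1 -> Victor
  - employee 7 (Hank): manager_id=5 -> Julia
  - employee 8 (Iris): manager_id=4 -> Quinn

SQL:
SELECT a.name AS item, b.name AS manager
FROM employees a
LEFT JOIN employees b ON a.manager_id = b.id

Result:
item   | manager
-------+--------
Victor | NULL   
Beth   | Victor 
Aaron  | Victor 
Quinn  | NULL   
Julia  | Quinn  
Chris  | Victor 
Hank   | Julia  
Iris   | Quinn  


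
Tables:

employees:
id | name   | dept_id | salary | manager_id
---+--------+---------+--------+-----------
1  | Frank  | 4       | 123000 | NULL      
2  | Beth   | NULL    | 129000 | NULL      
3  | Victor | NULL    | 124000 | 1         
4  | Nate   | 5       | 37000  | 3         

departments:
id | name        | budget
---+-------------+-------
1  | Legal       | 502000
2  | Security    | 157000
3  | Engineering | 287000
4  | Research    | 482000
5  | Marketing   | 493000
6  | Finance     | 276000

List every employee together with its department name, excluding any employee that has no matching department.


INNER JOIN keeps only employees rows whose dept_id matches an id in departments. Walk through each employee:
  - employee 1 (Frank): dept_id=4 -> matches Research
  - employee 2 (Beth): dept_id=NULL, no match -> dropped
  - employee 3 (Victor): dept_id=NULL, no match -> dropped
  - employee 4 (Nate): dept_id=5 -> matches Marketing
So 2 of 4 rows are dropped.

SQL:
SELECT a.name, b.name AS department
FROM employees a
INNER JOIN departments b ON a.dept_id = b.id

Result:
name  | department
------+-----------
Frank | Research  
Nate  | Marketing 


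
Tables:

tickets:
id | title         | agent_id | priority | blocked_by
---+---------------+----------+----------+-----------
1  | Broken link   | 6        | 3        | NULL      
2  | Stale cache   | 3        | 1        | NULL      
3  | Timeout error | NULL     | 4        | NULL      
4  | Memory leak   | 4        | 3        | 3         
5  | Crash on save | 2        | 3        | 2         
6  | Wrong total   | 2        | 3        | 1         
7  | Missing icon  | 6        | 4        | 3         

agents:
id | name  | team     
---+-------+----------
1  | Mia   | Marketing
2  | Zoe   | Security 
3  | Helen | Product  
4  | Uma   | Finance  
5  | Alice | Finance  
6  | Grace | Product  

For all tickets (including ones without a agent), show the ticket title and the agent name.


LEFT JOIN keeps every row from tickets (the left table); where agent_id has no match in agents, the agent columns become NULL. Walk through each ticket:
  - ticket 1 (Broken link): agent_id=6 -> matches Grace
  - ticket 2 (Stale cache): agent_id=3 -> matches Helen
  - ticket 3 (Timeout error): agent_id=NULL, no match -> kept with NULL
  - ticket 4 (Memory leak): agent_id=4 -> matches Uma
  - ticket 5 (Crash on save): agent_id=2 -> matches Zoe
  - ticket 6 (Wrong total): agent_id=2 -> matches Zoe
  - ticket 7 (Missing icon): agent_id=6 -> matches Grace
All 7 rows appear; 1 has NULL agent.

SQL:
SELECT a.title, b.name AS agent
FROM tickets a
LEFT JOIN agents b ON a.agent_id = b.id

Result:
title         | agent
--------------+------
Broken link   | Grace
Stale cache   | Helen
Timeout error | NULL 
Memory leak   | Uma  
Crash on save | Zoe  
Wrong total   | Zoe  
Missing icon  | Grace


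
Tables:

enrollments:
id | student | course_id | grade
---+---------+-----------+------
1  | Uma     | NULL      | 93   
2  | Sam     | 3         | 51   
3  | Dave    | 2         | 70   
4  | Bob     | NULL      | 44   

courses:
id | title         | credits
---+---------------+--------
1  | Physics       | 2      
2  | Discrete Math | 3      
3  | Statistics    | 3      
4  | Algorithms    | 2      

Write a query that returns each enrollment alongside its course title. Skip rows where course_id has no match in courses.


INNER JOIN keeps only enrollments rows whose course_id matches an id in courses. Walk through each enrollment:
  - enrollment 1 (Uma): course_id=NULL, no match -> dropped
  - enrollment 2 (Sam): course_id=3 -> matches Statistics
  - enrollment 3 (Dave): course_id=2 -> matches Discrete Math
  - enrollment 4 (Bob): course_id=NULL, no match -> dropped
So 2 of 4 rows are dropped.

SQL:
SELECT a.student, b.title AS course
FROM enrollments a
INNER JOIN courses b ON a.course_id = b.id

Result:
student | course       
--------+--------------
Sam     | Statistics   
Dave    | Discrete Math


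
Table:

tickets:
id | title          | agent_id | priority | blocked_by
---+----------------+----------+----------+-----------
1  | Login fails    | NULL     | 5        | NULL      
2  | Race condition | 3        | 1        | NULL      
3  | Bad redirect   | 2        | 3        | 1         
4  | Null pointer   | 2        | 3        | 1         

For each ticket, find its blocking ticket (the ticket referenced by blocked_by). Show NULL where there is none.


This is a self-join: tickets is joined to a second copy of itself, matching each row's blocked_by to another row's id. Use LEFT JOIN so rows with blocked_by=NULL are kept.
  - ticket 1 (Login fails): blocked_by=NULL -> NULL
  - ticket 2 (Race condition): blocked_by=NULL -> NULL
  - ticket 3 (Bad redirect): blocked_by=1 -> Login fails
  - ticket 4 (Null pointer): blocked_by=1 -> Login fails

SQL:
SELECT a.title AS item, b.title AS blocked_by
FROM tickets a
LEFT JOIN tickets b ON a.blocked_by = b.id

Result:
item           | blocked_by 
---------------+------------
Login fails    | NULL       
Race condition | NULL       
Bad redirect   | Login fails
Null pointer   | Login fails


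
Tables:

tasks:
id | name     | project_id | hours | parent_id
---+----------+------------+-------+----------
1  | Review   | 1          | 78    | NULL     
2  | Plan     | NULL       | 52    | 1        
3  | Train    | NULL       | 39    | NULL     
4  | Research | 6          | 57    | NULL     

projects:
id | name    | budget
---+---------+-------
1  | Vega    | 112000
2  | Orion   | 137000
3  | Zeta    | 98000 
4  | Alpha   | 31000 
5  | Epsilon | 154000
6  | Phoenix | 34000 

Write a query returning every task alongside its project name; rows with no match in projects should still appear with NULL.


LEFT JOIN keeps every row from tasks (the left table); where project_id has no match in projects, the project columns become NULL. Walk through each task:
  - task 1 (Review): project_id=1 -> matches Vega
  - task 2 (Plan): project_id=NULL, no match -> kept with NULL
  - task 3 (Train): project_id=NULL, no match -> kept with NULL
  - task 4 (Research): project_id=6 -> matches Phoenix
All 4 rows appear; 2 have NULL project.

SQL:
SELECT a.name, b.name AS project
FROM tasks a
LEFT JOIN projects b ON a.project_id = b.id

Result:
name     | project
---------+--------
Review   | Vega   
Plan     | NULL   
Train    | NULL   
Research | Phoenix


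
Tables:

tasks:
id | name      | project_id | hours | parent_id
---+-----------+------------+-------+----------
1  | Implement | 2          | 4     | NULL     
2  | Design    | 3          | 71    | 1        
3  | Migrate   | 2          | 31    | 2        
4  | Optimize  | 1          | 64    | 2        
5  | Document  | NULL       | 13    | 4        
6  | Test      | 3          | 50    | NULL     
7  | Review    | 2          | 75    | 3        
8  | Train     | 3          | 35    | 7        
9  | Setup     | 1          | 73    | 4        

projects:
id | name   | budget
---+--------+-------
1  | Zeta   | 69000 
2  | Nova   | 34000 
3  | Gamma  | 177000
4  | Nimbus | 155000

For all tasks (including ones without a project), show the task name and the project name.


LEFT JOIN keeps every row from tasks (the left table); where project_id has no match in projects, the project columns become NULL. Walk through each task:
  - task 1 (Implement): project_id=2 -> matches Nova
  - task 2 (Design): project_id=3 -> matches Gamma
  - task 3 (Migrate): project_id=2 -> matches Nova
  - task 4 (Optimize): project_id=1 -> matches Zeta
  - task 5 (Document): project_id=NULL, no match -> kept with NULL
  - task 6 (Test): project_id=3 -> matches Gamma
  - task 7 (Review): project_id=2 -> matches Nova
  - task 8 (Train): project_id=3 -> matches Gamma
  - task 9 (Setup): project_id=1 -> matches Zeta
All 9 rows appear; 1 has NULL project.

SQL:
SELECT a.name, b.name AS project
FROM tasks a
LEFT JOIN projects b ON a.project_id = b.id

Result:
name      | project
----------+--------
Implement | Nova   
Design    | Gamma  
Migrate   | Nova   
Optimize  | Zeta   
Document  | NULL   
Test      | Gamma  
Review    | Nova   
Train     | Gamma  
Setup     | Zeta   
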